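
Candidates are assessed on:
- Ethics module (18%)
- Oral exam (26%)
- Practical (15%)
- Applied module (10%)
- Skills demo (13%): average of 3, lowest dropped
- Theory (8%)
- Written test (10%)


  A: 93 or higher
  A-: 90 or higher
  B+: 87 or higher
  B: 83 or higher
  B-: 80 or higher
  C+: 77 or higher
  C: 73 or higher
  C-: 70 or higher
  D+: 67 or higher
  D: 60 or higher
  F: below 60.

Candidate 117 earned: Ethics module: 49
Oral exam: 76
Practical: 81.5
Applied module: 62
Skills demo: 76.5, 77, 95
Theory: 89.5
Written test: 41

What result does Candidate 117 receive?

Skills demo: drop 76.5 → average of remaining 2 = 172/2 = 86
Weighted total:
  Ethics module 49 × 0.18 = 8.82
  Oral exam 76 × 0.26 = 19.76
  Practical 81.5 × 0.15 = 12.225
  Applied module 62 × 0.1 = 6.2
  Skills demo 86 × 0.13 = 11.18
  Theory 89.5 × 0.08 = 7.16
  Written test 41 × 0.1 = 4.1
Sum = 69.445
69.445 is ≥ 67 and < 70 → D+

D+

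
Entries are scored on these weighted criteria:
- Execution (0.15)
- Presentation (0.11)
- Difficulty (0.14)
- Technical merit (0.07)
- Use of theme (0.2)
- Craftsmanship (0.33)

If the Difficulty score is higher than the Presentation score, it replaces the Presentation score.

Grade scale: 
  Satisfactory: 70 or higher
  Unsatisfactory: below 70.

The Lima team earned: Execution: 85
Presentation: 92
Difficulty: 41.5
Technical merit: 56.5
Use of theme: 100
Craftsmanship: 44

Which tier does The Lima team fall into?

Unsatisfactory

Difficulty (41.5) ≤ Presentation (92), so Presentation stays at 92.
Weighted total:
  Execution 85 × 0.15 = 12.75
  Presentation 92 × 0.11 = 10.12
  Difficulty 41.5 × 0.14 = 5.81
  Technical merit 56.5 × 0.07 = 3.955
  Use of theme 100 × 0.2 = 20
  Craftsmanship 44 × 0.33 = 14.52
Sum = 67.155
67.155 < 70 → Unsatisfactory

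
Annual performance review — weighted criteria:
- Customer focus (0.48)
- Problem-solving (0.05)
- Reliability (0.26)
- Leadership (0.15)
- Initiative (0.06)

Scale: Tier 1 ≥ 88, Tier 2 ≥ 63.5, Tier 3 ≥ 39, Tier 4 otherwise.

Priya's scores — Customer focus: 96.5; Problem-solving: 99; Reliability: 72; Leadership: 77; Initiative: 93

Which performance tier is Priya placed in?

Tier 2

Weighted total:
  Customer focus 96.5 × 0.48 = 46.32
  Problem-solving 99 × 0.05 = 4.95
  Reliability 72 × 0.26 = 18.72
  Leadership 77 × 0.15 = 11.55
  Initiative 93 × 0.06 = 5.58
Sum = 87.12
87.12 is ≥ 63.5 and < 88 → Tier 2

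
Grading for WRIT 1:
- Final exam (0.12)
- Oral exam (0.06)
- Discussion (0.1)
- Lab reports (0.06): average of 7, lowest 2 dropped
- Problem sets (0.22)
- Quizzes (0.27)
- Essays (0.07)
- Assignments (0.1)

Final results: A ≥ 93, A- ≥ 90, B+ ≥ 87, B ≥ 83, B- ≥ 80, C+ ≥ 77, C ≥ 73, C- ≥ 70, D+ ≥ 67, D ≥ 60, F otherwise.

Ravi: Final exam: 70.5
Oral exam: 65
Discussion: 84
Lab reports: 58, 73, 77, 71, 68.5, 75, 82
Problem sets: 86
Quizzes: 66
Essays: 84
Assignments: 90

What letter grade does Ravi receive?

Lab reports: drop 58, 68.5 → average of remaining 5 = 378/5 = 75.6
Weighted total:
  Final exam 70.5 × 0.12 = 8.46
  Oral exam 65 × 0.06 = 3.9
  Discussion 84 × 0.1 = 8.4
  Lab reports 75.6 × 0.06 = 4.536
  Problem sets 86 × 0.22 = 18.92
  Quizzes 66 × 0.27 = 17.82
  Essays 84 × 0.07 = 5.88
  Assignments 90 × 0.1 = 9
Sum = 76.916
76.916 is ≥ 73 and < 77 → C

C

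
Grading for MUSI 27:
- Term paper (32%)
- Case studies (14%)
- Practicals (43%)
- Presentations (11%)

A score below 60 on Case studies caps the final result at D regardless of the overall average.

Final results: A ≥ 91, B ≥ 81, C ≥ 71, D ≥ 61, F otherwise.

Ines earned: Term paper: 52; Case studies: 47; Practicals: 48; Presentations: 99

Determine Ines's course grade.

Case studies score 47 < 60: minimum not met.
Weighted total:
  Term paper 52 × 0.32 = 16.64
  Case studies 47 × 0.14 = 6.58
  Practicals 48 × 0.43 = 20.64
  Presentations 99 × 0.11 = 10.89
Sum = 54.75
54.75 would be F; cap at D applies → F.

F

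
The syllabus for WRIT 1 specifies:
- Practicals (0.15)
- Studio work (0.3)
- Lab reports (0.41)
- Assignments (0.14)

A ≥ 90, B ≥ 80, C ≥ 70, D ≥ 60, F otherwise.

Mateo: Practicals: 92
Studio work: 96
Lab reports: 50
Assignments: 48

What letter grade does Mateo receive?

D

Weighted total:
  Practicals 92 × 0.15 = 13.8
  Studio work 96 × 0.3 = 28.8
  Lab reports 50 × 0.41 = 20.5
  Assignments 48 × 0.14 = 6.72
Sum = 69.82
69.82 is ≥ 60 and < 70 → D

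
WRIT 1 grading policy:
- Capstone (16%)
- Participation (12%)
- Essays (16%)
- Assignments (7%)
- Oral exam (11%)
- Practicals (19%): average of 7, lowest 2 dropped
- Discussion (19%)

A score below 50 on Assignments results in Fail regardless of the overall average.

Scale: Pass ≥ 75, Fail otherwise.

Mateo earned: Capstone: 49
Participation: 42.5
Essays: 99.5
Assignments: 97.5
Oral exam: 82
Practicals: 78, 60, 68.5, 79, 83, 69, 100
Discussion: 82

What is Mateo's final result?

Pass

Practicals: drop 60, 68.5 → average of remaining 5 = 409/5 = 81.8
Assignments score 97.5 ≥ 50: minimum met.
Weighted total:
  Capstone 49 × 0.16 = 7.84
  Participation 42.5 × 0.12 = 5.1
  Essays 99.5 × 0.16 = 15.92
  Assignments 97.5 × 0.07 = 6.825
  Oral exam 82 × 0.11 = 9.02
  Practicals 81.8 × 0.19 = 15.542
  Discussion 82 × 0.19 = 15.58
Sum = 75.827
75.827 ≥ 75 → Pass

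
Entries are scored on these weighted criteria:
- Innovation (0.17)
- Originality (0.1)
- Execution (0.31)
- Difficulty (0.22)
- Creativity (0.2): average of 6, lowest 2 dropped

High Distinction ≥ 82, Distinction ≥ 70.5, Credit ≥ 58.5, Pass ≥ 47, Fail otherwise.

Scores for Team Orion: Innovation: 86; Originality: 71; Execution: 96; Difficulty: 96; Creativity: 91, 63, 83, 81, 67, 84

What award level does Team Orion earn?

Creativity: drop 63, 67 → average of remaining 4 = 339/4 = 84.75
Weighted total:
  Innovation 86 × 0.17 = 14.62
  Originality 71 × 0.1 = 7.1
  Execution 96 × 0.31 = 29.76
  Difficulty 96 × 0.22 = 21.12
  Creativity 84.75 × 0.2 = 16.95
Sum = 89.55
89.55 ≥ 82 → High Distinction

High Distinction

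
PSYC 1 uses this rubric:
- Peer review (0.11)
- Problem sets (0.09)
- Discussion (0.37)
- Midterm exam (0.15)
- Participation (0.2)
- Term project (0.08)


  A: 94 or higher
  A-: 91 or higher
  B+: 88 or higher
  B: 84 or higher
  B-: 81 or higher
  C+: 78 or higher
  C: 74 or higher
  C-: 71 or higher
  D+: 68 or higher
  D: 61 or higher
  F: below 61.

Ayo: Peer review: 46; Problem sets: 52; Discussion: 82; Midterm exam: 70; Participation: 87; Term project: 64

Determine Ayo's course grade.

C-

Weighted total:
  Peer review 46 × 0.11 = 5.06
  Problem sets 52 × 0.09 = 4.68
  Discussion 82 × 0.37 = 30.34
  Midterm exam 70 × 0.15 = 10.5
  Participation 87 × 0.2 = 17.4
  Term project 64 × 0.08 = 5.12
Sum = 73.1
73.1 is ≥ 71 and < 74 → C-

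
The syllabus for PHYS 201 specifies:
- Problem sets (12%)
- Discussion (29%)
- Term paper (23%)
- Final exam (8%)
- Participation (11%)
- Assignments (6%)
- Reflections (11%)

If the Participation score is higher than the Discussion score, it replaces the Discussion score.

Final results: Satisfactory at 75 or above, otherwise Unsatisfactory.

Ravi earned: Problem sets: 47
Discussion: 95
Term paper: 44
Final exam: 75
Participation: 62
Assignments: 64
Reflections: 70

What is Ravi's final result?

Unsatisfactory

Participation (62) ≤ Discussion (95), so Discussion stays at 95.
Weighted total:
  Problem sets 47 × 0.12 = 5.64
  Discussion 95 × 0.29 = 27.55
  Term paper 44 × 0.23 = 10.12
  Final exam 75 × 0.08 = 6
  Participation 62 × 0.11 = 6.82
  Assignments 64 × 0.06 = 3.84
  Reflections 70 × 0.11 = 7.7
Sum = 67.67
67.67 < 75 → Unsatisfactory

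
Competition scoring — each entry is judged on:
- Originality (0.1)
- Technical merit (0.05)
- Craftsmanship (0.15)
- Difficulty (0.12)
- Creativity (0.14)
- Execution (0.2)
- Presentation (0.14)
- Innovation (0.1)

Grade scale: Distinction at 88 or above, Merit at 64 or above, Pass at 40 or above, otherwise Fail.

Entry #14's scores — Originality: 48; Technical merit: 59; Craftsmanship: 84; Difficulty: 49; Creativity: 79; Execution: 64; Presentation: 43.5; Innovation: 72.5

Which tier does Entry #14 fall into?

Weighted total:
  Originality 48 × 0.1 = 4.8
  Technical merit 59 × 0.05 = 2.95
  Craftsmanship 84 × 0.15 = 12.6
  Difficulty 49 × 0.12 = 5.88
  Creativity 79 × 0.14 = 11.06
  Execution 64 × 0.2 = 12.8
  Presentation 43.5 × 0.14 = 6.09
  Innovation 72.5 × 0.1 = 7.25
Sum = 63.43
63.43 is ≥ 40 and < 64 → Pass

Pass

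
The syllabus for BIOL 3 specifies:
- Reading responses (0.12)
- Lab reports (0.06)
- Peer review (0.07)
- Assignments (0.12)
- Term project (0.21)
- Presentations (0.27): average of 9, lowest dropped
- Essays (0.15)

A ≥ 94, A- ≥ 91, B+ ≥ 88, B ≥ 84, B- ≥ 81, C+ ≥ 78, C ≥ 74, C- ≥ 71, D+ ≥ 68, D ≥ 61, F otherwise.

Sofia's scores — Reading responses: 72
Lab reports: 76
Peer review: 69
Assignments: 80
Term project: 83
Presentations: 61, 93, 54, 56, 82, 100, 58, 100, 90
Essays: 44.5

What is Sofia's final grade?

C-

Presentations: drop 54 → average of remaining 8 = 640/8 = 80
Weighted total:
  Reading responses 72 × 0.12 = 8.64
  Lab reports 76 × 0.06 = 4.56
  Peer review 69 × 0.07 = 4.83
  Assignments 80 × 0.12 = 9.6
  Term project 83 × 0.21 = 17.43
  Presentations 80 × 0.27 = 21.6
  Essays 44.5 × 0.15 = 6.675
Sum = 73.335
73.335 is ≥ 71 and < 74 → C-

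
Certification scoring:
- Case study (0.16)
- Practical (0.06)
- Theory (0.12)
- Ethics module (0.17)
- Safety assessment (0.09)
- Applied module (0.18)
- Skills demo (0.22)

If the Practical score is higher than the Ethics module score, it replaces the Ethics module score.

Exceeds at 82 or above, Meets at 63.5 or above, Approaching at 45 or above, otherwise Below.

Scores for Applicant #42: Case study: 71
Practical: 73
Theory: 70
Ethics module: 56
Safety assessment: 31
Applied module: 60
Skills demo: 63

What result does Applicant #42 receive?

Meets

Practical (73) > Ethics module (56), so Ethics module counts as 73.
Weighted total:
  Case study 71 × 0.16 = 11.36
  Practical 73 × 0.06 = 4.38
  Theory 70 × 0.12 = 8.4
  Ethics module 73 × 0.17 = 12.41
  Safety assessment 31 × 0.09 = 2.79
  Applied module 60 × 0.18 = 10.8
  Skills demo 63 × 0.22 = 13.86
Sum = 64
64 is ≥ 63.5 and < 82 → Meets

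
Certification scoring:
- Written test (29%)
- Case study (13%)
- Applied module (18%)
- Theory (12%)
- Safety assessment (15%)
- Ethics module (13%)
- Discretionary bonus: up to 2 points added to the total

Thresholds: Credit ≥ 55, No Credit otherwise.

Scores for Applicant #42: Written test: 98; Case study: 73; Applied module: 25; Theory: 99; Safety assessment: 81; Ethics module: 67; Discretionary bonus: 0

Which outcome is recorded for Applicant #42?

Weighted total:
  Written test 98 × 0.29 = 28.42
  Case study 73 × 0.13 = 9.49
  Applied module 25 × 0.18 = 4.5
  Theory 99 × 0.12 = 11.88
  Safety assessment 81 × 0.15 = 12.15
  Ethics module 67 × 0.13 = 8.71
Sum = 75.15
Discretionary bonus: 75.15 + 0 = 75.15
75.15 ≥ 55 → Credit

Credit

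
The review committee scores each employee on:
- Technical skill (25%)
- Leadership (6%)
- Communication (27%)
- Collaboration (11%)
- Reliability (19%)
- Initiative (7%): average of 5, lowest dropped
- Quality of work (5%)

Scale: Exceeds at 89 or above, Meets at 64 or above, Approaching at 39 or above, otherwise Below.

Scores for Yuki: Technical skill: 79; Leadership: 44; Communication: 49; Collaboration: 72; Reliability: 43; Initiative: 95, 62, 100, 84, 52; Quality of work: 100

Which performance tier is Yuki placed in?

Initiative: drop 52 → average of remaining 4 = 341/4 = 85.25
Weighted total:
  Technical skill 79 × 0.25 = 19.75
  Leadership 44 × 0.06 = 2.64
  Communication 49 × 0.27 = 13.23
  Collaboration 72 × 0.11 = 7.92
  Reliability 43 × 0.19 = 8.17
  Initiative 85.25 × 0.07 = 5.9675
  Quality of work 100 × 0.05 = 5
Sum = 62.6775
62.6775 is ≥ 39 and < 64 → Approaching

Approaching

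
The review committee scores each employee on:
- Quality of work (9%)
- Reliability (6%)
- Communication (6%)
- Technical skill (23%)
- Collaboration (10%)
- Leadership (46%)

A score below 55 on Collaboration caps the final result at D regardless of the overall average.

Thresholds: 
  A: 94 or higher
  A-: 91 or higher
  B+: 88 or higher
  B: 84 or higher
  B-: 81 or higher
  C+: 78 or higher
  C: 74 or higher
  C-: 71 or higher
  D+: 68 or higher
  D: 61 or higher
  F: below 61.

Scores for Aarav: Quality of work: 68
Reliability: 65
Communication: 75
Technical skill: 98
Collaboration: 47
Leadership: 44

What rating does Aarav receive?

Collaboration score 47 < 55: minimum not met.
Weighted total:
  Quality of work 68 × 0.09 = 6.12
  Reliability 65 × 0.06 = 3.9
  Communication 75 × 0.06 = 4.5
  Technical skill 98 × 0.23 = 22.54
  Collaboration 47 × 0.1 = 4.7
  Leadership 44 × 0.46 = 20.24
Sum = 62
62 would be D; cap at D applies → D.

D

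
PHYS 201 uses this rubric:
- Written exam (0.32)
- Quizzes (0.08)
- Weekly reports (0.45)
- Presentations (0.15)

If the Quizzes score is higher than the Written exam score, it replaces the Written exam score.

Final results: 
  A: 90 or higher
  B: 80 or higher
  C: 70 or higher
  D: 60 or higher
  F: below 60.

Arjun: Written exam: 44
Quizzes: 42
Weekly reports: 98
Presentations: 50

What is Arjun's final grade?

D

Quizzes (42) ≤ Written exam (44), so Written exam stays at 44.
Weighted total:
  Written exam 44 × 0.32 = 14.08
  Quizzes 42 × 0.08 = 3.36
  Weekly reports 98 × 0.45 = 44.1
  Presentations 50 × 0.15 = 7.5
Sum = 69.04
69.04 is ≥ 60 and < 70 → D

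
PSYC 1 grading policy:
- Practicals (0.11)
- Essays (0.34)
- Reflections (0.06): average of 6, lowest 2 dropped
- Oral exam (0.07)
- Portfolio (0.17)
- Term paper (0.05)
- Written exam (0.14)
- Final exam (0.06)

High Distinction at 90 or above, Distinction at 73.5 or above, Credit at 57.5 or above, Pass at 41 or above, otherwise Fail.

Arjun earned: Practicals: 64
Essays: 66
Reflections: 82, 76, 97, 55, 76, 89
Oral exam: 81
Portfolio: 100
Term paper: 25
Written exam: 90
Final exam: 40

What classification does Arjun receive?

Reflections: drop 55, 76 → average of remaining 4 = 344/4 = 86
Weighted total:
  Practicals 64 × 0.11 = 7.04
  Essays 66 × 0.34 = 22.44
  Reflections 86 × 0.06 = 5.16
  Oral exam 81 × 0.07 = 5.67
  Portfolio 100 × 0.17 = 17
  Term paper 25 × 0.05 = 1.25
  Written exam 90 × 0.14 = 12.6
  Final exam 40 × 0.06 = 2.4
Sum = 73.56
73.56 is ≥ 73.5 and < 90 → Distinction

Distinction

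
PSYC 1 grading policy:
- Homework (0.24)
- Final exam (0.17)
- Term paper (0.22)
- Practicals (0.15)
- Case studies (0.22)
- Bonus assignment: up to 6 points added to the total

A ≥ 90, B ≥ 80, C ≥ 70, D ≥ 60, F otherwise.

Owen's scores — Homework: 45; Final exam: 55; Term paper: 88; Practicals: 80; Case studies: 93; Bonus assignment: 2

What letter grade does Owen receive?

Weighted total:
  Homework 45 × 0.24 = 10.8
  Final exam 55 × 0.17 = 9.35
  Term paper 88 × 0.22 = 19.36
  Practicals 80 × 0.15 = 12
  Case studies 93 × 0.22 = 20.46
Sum = 71.97
Bonus assignment: 71.97 + 2 = 73.97
73.97 is ≥ 70 and < 80 → C

C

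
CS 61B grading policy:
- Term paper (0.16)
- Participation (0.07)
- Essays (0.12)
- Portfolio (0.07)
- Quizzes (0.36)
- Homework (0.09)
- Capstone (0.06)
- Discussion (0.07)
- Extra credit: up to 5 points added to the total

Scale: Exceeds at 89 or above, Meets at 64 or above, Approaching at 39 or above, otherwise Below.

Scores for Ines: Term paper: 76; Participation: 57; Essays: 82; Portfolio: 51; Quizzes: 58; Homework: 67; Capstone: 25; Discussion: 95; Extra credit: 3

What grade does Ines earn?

Meets

Weighted total:
  Term paper 76 × 0.16 = 12.16
  Participation 57 × 0.07 = 3.99
  Essays 82 × 0.12 = 9.84
  Portfolio 51 × 0.07 = 3.57
  Quizzes 58 × 0.36 = 20.88
  Homework 67 × 0.09 = 6.03
  Capstone 25 × 0.06 = 1.5
  Discussion 95 × 0.07 = 6.65
Sum = 64.62
Extra credit: 64.62 + 3 = 67.62
67.62 is ≥ 64 and < 89 → Meets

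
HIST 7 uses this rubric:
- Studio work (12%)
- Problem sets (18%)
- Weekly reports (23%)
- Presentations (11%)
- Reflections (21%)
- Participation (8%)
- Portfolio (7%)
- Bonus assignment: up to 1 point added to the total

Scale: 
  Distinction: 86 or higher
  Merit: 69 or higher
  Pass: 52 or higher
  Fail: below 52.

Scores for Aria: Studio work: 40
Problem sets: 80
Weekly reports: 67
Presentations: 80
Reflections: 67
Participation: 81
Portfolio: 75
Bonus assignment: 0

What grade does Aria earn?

Merit

Weighted total:
  Studio work 40 × 0.12 = 4.8
  Problem sets 80 × 0.18 = 14.4
  Weekly reports 67 × 0.23 = 15.41
  Presentations 80 × 0.11 = 8.8
  Reflections 67 × 0.21 = 14.07
  Participation 81 × 0.08 = 6.48
  Portfolio 75 × 0.07 = 5.25
Sum = 69.21
Bonus assignment: 69.21 + 0 = 69.21
69.21 is ≥ 69 and < 86 → Merit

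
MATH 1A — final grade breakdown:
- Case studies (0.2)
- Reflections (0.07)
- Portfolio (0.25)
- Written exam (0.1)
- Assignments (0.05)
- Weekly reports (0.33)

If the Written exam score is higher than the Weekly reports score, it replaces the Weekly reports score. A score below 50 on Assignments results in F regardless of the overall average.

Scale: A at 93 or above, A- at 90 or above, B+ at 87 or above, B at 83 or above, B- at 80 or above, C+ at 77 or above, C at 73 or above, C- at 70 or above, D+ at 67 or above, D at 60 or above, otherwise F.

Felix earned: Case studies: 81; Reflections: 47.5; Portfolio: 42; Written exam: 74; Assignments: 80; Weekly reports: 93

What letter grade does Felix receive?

Written exam (74) ≤ Weekly reports (93), so Weekly reports stays at 93.
Assignments score 80 ≥ 50: minimum met.
Weighted total:
  Case studies 81 × 0.2 = 16.2
  Reflections 47.5 × 0.07 = 3.325
  Portfolio 42 × 0.25 = 10.5
  Written exam 74 × 0.1 = 7.4
  Assignments 80 × 0.05 = 4
  Weekly reports 93 × 0.33 = 30.69
Sum = 72.115
72.115 is ≥ 70 and < 73 → C-

C-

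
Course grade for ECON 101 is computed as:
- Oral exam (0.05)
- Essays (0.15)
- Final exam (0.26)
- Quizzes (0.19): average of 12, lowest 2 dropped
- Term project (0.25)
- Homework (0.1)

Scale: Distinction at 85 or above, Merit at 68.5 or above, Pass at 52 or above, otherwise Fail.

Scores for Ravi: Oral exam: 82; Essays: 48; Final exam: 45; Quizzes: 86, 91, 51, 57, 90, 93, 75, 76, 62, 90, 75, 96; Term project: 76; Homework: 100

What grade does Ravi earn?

Quizzes: drop 51, 57 → average of remaining 10 = 834/10 = 83.4
Weighted total:
  Oral exam 82 × 0.05 = 4.1
  Essays 48 × 0.15 = 7.2
  Final exam 45 × 0.26 = 11.7
  Quizzes 83.4 × 0.19 = 15.846
  Term project 76 × 0.25 = 19
  Homework 100 × 0.1 = 10
Sum = 67.846
67.846 is ≥ 52 and < 68.5 → Pass

Pass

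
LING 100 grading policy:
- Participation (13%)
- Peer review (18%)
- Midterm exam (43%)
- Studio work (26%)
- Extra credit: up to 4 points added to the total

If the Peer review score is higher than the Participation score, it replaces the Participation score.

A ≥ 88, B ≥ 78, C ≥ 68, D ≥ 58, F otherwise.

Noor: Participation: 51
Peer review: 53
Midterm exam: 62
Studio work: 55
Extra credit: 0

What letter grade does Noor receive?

Peer review (53) > Participation (51), so Participation counts as 53.
Weighted total:
  Participation 53 × 0.13 = 6.89
  Peer review 53 × 0.18 = 9.54
  Midterm exam 62 × 0.43 = 26.66
  Studio work 55 × 0.26 = 14.3
Sum = 57.39
Extra credit: 57.39 + 0 = 57.39
57.39 < 58 → F

F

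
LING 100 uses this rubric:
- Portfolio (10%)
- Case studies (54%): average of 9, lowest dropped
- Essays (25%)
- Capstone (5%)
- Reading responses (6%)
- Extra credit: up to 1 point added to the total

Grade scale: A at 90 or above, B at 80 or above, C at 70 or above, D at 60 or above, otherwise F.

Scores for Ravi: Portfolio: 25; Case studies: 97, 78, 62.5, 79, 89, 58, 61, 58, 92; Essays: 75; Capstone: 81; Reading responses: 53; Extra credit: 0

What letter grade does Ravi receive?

C

Case studies: drop 58 → average of remaining 8 = 616.5/8 = 77.0625
Weighted total:
  Portfolio 25 × 0.1 = 2.5
  Case studies 77.0625 × 0.54 = 41.61375
  Essays 75 × 0.25 = 18.75
  Capstone 81 × 0.05 = 4.05
  Reading responses 53 × 0.06 = 3.18
Sum = 70.09375
Extra credit: 70.09375 + 0 = 70.09375
70.09375 is ≥ 70 and < 80 → C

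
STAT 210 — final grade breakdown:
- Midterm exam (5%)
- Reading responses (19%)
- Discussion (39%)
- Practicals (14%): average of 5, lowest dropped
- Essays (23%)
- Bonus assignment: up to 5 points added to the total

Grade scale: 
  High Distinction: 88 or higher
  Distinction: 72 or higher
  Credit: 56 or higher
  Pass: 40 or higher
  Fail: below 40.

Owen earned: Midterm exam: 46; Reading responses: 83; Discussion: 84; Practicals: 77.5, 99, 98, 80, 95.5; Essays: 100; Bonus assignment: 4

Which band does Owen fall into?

Practicals: drop 77.5 → average of remaining 4 = 372.5/4 = 93.125
Weighted total:
  Midterm exam 46 × 0.05 = 2.3
  Reading responses 83 × 0.19 = 15.77
  Discussion 84 × 0.39 = 32.76
  Practicals 93.125 × 0.14 = 13.0375
  Essays 100 × 0.23 = 23
Sum = 86.8675
Bonus assignment: 86.8675 + 4 = 90.8675
90.8675 ≥ 88 → High Distinction

High Distinction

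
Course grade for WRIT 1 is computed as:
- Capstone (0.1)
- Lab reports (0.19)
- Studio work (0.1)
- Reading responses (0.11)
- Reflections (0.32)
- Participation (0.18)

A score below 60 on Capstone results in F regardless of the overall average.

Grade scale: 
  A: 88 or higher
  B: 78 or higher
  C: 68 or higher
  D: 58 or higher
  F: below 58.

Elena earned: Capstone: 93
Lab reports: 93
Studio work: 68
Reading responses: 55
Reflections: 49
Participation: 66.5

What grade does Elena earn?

Capstone score 93 ≥ 60: minimum met.
Weighted total:
  Capstone 93 × 0.1 = 9.3
  Lab reports 93 × 0.19 = 17.67
  Studio work 68 × 0.1 = 6.8
  Reading responses 55 × 0.11 = 6.05
  Reflections 49 × 0.32 = 15.68
  Participation 66.5 × 0.18 = 11.97
Sum = 67.47
67.47 is ≥ 58 and < 68 → D

D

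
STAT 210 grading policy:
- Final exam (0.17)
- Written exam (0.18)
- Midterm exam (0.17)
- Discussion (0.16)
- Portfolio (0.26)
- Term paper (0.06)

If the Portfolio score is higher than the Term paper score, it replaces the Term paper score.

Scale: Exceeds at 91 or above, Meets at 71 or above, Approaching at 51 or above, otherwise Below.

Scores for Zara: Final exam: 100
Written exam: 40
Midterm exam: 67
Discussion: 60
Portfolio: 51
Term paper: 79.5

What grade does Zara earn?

Approaching

Portfolio (51) ≤ Term paper (79.5), so Term paper stays at 79.5.
Weighted total:
  Final exam 100 × 0.17 = 17
  Written exam 40 × 0.18 = 7.2
  Midterm exam 67 × 0.17 = 11.39
  Discussion 60 × 0.16 = 9.6
  Portfolio 51 × 0.26 = 13.26
  Term paper 79.5 × 0.06 = 4.77
Sum = 63.22
63.22 is ≥ 51 and < 71 → Approaching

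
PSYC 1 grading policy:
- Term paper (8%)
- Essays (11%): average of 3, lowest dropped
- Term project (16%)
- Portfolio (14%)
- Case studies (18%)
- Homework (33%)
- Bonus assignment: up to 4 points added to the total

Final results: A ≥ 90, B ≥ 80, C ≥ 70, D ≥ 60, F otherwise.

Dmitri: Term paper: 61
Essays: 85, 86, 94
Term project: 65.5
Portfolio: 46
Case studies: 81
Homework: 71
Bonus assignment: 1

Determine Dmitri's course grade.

Essays: drop 85 → average of remaining 2 = 180/2 = 90
Weighted total:
  Term paper 61 × 0.08 = 4.88
  Essays 90 × 0.11 = 9.9
  Term project 65.5 × 0.16 = 10.48
  Portfolio 46 × 0.14 = 6.44
  Case studies 81 × 0.18 = 14.58
  Homework 71 × 0.33 = 23.43
Sum = 69.71
Bonus assignment: 69.71 + 1 = 70.71
70.71 is ≥ 70 and < 80 → C

C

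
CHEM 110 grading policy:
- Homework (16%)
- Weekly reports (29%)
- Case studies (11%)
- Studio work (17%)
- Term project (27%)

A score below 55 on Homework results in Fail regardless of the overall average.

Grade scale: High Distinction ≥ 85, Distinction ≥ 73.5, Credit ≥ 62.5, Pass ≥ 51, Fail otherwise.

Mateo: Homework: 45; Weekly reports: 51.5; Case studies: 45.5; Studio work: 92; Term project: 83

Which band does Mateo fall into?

Homework score 45 < 55: minimum not met.
Weighted total:
  Homework 45 × 0.16 = 7.2
  Weekly reports 51.5 × 0.29 = 14.935
  Case studies 45.5 × 0.11 = 5.005
  Studio work 92 × 0.17 = 15.64
  Term project 83 × 0.27 = 22.41
Sum = 65.19
Because the Homework minimum was not met, the result is Fail.

Fail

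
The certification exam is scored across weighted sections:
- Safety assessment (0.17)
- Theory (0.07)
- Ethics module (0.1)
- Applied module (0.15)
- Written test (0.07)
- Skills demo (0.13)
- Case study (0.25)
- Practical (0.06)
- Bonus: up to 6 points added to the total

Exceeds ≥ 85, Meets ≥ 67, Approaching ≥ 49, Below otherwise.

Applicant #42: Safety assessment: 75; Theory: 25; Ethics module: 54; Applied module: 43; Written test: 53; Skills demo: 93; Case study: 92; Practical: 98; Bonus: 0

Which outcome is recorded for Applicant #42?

Weighted total:
  Safety assessment 75 × 0.17 = 12.75
  Theory 25 × 0.07 = 1.75
  Ethics module 54 × 0.1 = 5.4
  Applied module 43 × 0.15 = 6.45
  Written test 53 × 0.07 = 3.71
  Skills demo 93 × 0.13 = 12.09
  Case study 92 × 0.25 = 23
  Practical 98 × 0.06 = 5.88
Sum = 71.03
Bonus: 71.03 + 0 = 71.03
71.03 is ≥ 67 and < 85 → Meets

Meets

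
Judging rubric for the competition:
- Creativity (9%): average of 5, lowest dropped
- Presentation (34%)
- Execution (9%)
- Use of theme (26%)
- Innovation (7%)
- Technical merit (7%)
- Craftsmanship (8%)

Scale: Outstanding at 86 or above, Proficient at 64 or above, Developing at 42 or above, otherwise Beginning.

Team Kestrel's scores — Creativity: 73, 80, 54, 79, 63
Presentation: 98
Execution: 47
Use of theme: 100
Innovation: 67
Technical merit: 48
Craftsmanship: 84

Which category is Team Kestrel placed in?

Creativity: drop 54 → average of remaining 4 = 295/4 = 73.75
Weighted total:
  Creativity 73.75 × 0.09 = 6.6375
  Presentation 98 × 0.34 = 33.32
  Execution 47 × 0.09 = 4.23
  Use of theme 100 × 0.26 = 26
  Innovation 67 × 0.07 = 4.69
  Technical merit 48 × 0.07 = 3.36
  Craftsmanship 84 × 0.08 = 6.72
Sum = 84.9575
84.9575 is ≥ 64 and < 86 → Proficient

Proficient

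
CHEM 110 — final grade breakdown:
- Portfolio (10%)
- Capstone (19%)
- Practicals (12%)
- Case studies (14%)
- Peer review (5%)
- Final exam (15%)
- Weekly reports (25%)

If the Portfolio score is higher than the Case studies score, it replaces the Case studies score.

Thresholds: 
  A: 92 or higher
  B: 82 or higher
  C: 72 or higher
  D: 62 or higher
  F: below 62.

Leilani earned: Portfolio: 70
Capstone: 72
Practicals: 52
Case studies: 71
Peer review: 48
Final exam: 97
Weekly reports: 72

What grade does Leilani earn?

D

Portfolio (70) ≤ Case studies (71), so Case studies stays at 71.
Weighted total:
  Portfolio 70 × 0.1 = 7
  Capstone 72 × 0.19 = 13.68
  Practicals 52 × 0.12 = 6.24
  Case studies 71 × 0.14 = 9.94
  Peer review 48 × 0.05 = 2.4
  Final exam 97 × 0.15 = 14.55
  Weekly reports 72 × 0.25 = 18
Sum = 71.81
71.81 is ≥ 62 and < 72 → D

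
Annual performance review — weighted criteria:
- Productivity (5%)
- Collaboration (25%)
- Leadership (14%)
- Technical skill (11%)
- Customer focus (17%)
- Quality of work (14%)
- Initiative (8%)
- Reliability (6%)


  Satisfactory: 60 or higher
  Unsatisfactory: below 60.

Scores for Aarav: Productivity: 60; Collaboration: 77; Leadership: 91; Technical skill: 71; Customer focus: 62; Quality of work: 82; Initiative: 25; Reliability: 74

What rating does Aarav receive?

Weighted total:
  Productivity 60 × 0.05 = 3
  Collaboration 77 × 0.25 = 19.25
  Leadership 91 × 0.14 = 12.74
  Technical skill 71 × 0.11 = 7.81
  Customer focus 62 × 0.17 = 10.54
  Quality of work 82 × 0.14 = 11.48
  Initiative 25 × 0.08 = 2
  Reliability 74 × 0.06 = 4.44
Sum = 71.26
71.26 ≥ 60 → Satisfactory

Satisfactory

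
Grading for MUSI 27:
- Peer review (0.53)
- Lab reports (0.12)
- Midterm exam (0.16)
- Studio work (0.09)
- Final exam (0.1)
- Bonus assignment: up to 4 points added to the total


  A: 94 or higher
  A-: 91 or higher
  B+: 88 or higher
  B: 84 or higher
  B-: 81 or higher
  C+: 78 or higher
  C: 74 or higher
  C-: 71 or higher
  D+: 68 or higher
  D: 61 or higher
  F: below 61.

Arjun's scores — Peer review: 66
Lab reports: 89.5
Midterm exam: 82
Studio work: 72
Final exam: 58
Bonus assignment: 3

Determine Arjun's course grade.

C

Weighted total:
  Peer review 66 × 0.53 = 34.98
  Lab reports 89.5 × 0.12 = 10.74
  Midterm exam 82 × 0.16 = 13.12
  Studio work 72 × 0.09 = 6.48
  Final exam 58 × 0.1 = 5.8
Sum = 71.12
Bonus assignment: 71.12 + 3 = 74.12
74.12 is ≥ 74 and < 78 → C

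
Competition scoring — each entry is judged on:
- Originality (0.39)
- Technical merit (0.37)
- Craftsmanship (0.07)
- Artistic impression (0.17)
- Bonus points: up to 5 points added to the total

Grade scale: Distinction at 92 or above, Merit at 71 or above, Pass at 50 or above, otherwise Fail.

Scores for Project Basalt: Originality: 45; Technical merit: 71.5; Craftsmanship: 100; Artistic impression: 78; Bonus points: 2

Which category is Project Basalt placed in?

Pass

Weighted total:
  Originality 45 × 0.39 = 17.55
  Technical merit 71.5 × 0.37 = 26.455
  Craftsmanship 100 × 0.07 = 7
  Artistic impression 78 × 0.17 = 13.26
Sum = 64.265
Bonus points: 64.265 + 2 = 66.265
66.265 is ≥ 50 and < 71 → Pass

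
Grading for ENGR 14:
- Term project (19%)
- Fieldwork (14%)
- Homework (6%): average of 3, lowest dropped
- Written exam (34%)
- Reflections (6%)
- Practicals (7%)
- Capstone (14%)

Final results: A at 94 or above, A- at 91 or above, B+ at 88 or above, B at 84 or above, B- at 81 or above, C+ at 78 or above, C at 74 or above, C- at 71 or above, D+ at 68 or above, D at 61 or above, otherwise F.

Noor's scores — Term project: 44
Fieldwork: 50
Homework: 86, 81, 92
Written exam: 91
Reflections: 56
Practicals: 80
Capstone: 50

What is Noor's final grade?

D

Homework: drop 81 → average of remaining 2 = 178/2 = 89
Weighted total:
  Term project 44 × 0.19 = 8.36
  Fieldwork 50 × 0.14 = 7
  Homework 89 × 0.06 = 5.34
  Written exam 91 × 0.34 = 30.94
  Reflections 56 × 0.06 = 3.36
  Practicals 80 × 0.07 = 5.6
  Capstone 50 × 0.14 = 7
Sum = 67.6
67.6 is ≥ 61 and < 68 → D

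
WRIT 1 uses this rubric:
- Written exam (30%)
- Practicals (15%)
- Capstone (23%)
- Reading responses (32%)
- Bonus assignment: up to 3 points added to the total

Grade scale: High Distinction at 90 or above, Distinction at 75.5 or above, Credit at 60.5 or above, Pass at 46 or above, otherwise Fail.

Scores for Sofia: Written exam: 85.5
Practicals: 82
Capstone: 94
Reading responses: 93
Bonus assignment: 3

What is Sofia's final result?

Weighted total:
  Written exam 85.5 × 0.3 = 25.65
  Practicals 82 × 0.15 = 12.3
  Capstone 94 × 0.23 = 21.62
  Reading responses 93 × 0.32 = 29.76
Sum = 89.33
Bonus assignment: 89.33 + 3 = 92.33
92.33 ≥ 90 → High Distinction

High Distinction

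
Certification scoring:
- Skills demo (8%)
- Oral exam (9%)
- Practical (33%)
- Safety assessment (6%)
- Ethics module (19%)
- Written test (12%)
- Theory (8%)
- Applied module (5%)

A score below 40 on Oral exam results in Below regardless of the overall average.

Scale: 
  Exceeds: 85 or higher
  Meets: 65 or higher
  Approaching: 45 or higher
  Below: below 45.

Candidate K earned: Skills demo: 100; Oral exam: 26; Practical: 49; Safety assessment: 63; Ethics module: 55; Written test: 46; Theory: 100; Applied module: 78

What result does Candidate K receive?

Below

Oral exam score 26 < 40: minimum not met.
Weighted total:
  Skills demo 100 × 0.08 = 8
  Oral exam 26 × 0.09 = 2.34
  Practical 49 × 0.33 = 16.17
  Safety assessment 63 × 0.06 = 3.78
  Ethics module 55 × 0.19 = 10.45
  Written test 46 × 0.12 = 5.52
  Theory 100 × 0.08 = 8
  Applied module 78 × 0.05 = 3.9
Sum = 58.16
Because the Oral exam minimum was not met, the result is Below.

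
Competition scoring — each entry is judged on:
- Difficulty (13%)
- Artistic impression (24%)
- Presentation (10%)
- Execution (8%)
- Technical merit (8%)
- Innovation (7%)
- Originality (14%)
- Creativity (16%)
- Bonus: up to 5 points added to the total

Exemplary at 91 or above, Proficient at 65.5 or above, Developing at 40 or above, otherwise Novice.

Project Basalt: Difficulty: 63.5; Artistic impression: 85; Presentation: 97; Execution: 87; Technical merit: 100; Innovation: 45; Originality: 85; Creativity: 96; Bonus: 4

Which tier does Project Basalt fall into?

Weighted total:
  Difficulty 63.5 × 0.13 = 8.255
  Artistic impression 85 × 0.24 = 20.4
  Presentation 97 × 0.1 = 9.7
  Execution 87 × 0.08 = 6.96
  Technical merit 100 × 0.08 = 8
  Innovation 45 × 0.07 = 3.15
  Originality 85 × 0.14 = 11.9
  Creativity 96 × 0.16 = 15.36
Sum = 83.725
Bonus: 83.725 + 4 = 87.725
87.725 is ≥ 65.5 and < 91 → Proficient

Proficient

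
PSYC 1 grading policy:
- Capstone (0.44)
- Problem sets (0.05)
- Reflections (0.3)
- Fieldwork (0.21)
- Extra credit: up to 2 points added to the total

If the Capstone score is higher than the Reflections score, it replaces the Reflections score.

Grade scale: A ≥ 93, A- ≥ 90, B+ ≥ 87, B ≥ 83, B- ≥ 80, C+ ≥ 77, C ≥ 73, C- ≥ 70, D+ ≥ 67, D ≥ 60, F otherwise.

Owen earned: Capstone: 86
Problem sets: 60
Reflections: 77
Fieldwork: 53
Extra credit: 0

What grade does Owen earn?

Capstone (86) > Reflections (77), so Reflections counts as 86.
Weighted total:
  Capstone 86 × 0.44 = 37.84
  Problem sets 60 × 0.05 = 3
  Reflections 86 × 0.3 = 25.8
  Fieldwork 53 × 0.21 = 11.13
Sum = 77.77
Extra credit: 77.77 + 0 = 77.77
77.77 is ≥ 77 and < 80 → C+

C+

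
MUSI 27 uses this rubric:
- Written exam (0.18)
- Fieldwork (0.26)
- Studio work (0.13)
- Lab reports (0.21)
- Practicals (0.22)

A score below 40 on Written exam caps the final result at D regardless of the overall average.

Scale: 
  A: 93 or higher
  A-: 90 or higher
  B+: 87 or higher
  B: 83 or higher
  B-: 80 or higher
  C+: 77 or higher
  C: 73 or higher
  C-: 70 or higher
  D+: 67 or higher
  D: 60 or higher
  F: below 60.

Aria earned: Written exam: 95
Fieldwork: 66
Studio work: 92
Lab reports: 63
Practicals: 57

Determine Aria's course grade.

Written exam score 95 ≥ 40: minimum met.
Weighted total:
  Written exam 95 × 0.18 = 17.1
  Fieldwork 66 × 0.26 = 17.16
  Studio work 92 × 0.13 = 11.96
  Lab reports 63 × 0.21 = 13.23
  Practicals 57 × 0.22 = 12.54
Sum = 71.99
71.99 is ≥ 70 and < 73 → C-

C-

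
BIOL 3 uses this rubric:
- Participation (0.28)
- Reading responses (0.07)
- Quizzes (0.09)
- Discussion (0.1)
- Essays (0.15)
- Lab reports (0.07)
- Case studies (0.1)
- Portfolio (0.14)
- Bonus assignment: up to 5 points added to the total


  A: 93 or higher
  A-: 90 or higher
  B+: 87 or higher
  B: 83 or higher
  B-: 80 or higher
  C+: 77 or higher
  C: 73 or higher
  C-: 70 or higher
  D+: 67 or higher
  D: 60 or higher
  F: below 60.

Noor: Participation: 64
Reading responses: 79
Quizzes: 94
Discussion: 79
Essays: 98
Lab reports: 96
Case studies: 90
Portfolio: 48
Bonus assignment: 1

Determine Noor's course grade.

Weighted total:
  Participation 64 × 0.28 = 17.92
  Reading responses 79 × 0.07 = 5.53
  Quizzes 94 × 0.09 = 8.46
  Discussion 79 × 0.1 = 7.9
  Essays 98 × 0.15 = 14.7
  Lab reports 96 × 0.07 = 6.72
  Case studies 90 × 0.1 = 9
  Portfolio 48 × 0.14 = 6.72
Sum = 76.95
Bonus assignment: 76.95 + 1 = 77.95
77.95 is ≥ 77 and < 80 → C+

C+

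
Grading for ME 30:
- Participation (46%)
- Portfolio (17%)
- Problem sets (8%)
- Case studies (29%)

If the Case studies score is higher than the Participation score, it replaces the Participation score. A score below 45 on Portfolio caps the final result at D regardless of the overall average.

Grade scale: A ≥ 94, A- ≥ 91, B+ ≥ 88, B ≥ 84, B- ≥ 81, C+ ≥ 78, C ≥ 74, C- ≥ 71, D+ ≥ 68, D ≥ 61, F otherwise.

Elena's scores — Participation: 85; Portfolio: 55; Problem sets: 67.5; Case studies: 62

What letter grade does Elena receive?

Case studies (62) ≤ Participation (85), so Participation stays at 85.
Portfolio score 55 ≥ 45: minimum met.
Weighted total:
  Participation 85 × 0.46 = 39.1
  Portfolio 55 × 0.17 = 9.35
  Problem sets 67.5 × 0.08 = 5.4
  Case studies 62 × 0.29 = 17.98
Sum = 71.83
71.83 is ≥ 71 and < 74 → C-

C-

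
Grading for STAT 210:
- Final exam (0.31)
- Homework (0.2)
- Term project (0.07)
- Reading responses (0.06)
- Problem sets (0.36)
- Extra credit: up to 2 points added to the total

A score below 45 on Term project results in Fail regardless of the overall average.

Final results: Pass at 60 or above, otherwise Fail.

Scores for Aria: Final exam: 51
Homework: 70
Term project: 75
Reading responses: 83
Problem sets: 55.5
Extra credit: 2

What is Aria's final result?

Pass

Term project score 75 ≥ 45: minimum met.
Weighted total:
  Final exam 51 × 0.31 = 15.81
  Homework 70 × 0.2 = 14
  Term project 75 × 0.07 = 5.25
  Reading responses 83 × 0.06 = 4.98
  Problem sets 55.5 × 0.36 = 19.98
Sum = 60.02
Extra credit: 60.02 + 2 = 62.02
62.02 ≥ 60 → Pass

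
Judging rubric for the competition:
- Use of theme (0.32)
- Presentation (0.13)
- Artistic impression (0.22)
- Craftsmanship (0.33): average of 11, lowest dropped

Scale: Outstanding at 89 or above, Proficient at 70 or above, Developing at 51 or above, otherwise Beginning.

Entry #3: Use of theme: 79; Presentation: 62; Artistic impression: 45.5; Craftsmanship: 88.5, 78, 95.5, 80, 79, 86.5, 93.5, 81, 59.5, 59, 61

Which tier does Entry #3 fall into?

Craftsmanship: drop 59 → average of remaining 10 = 802.5/10 = 80.25
Weighted total:
  Use of theme 79 × 0.32 = 25.28
  Presentation 62 × 0.13 = 8.06
  Artistic impression 45.5 × 0.22 = 10.01
  Craftsmanship 80.25 × 0.33 = 26.4825
Sum = 69.8325
69.8325 is ≥ 51 and < 70 → Developing

Developing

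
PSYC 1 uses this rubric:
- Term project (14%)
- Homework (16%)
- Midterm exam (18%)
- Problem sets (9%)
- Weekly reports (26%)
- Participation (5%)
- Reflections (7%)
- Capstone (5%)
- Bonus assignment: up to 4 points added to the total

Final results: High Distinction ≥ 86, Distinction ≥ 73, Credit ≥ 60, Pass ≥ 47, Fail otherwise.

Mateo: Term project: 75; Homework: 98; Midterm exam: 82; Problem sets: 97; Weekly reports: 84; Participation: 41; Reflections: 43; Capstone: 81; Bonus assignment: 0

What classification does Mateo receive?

Distinction

Weighted total:
  Term project 75 × 0.14 = 10.5
  Homework 98 × 0.16 = 15.68
  Midterm exam 82 × 0.18 = 14.76
  Problem sets 97 × 0.09 = 8.73
  Weekly reports 84 × 0.26 = 21.84
  Participation 41 × 0.05 = 2.05
  Reflections 43 × 0.07 = 3.01
  Capstone 81 × 0.05 = 4.05
Sum = 80.62
Bonus assignment: 80.62 + 0 = 80.62
80.62 is ≥ 73 and < 86 → Distinction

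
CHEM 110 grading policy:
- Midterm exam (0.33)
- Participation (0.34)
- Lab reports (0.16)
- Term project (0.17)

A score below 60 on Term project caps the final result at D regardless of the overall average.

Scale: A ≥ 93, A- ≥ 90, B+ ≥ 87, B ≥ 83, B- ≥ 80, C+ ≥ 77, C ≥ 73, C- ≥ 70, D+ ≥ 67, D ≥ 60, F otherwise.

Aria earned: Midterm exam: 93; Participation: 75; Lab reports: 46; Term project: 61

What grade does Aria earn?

C

Term project score 61 ≥ 60: minimum met.
Weighted total:
  Midterm exam 93 × 0.33 = 30.69
  Participation 75 × 0.34 = 25.5
  Lab reports 46 × 0.16 = 7.36
  Term project 61 × 0.17 = 10.37
Sum = 73.92
73.92 is ≥ 73 and < 77 → C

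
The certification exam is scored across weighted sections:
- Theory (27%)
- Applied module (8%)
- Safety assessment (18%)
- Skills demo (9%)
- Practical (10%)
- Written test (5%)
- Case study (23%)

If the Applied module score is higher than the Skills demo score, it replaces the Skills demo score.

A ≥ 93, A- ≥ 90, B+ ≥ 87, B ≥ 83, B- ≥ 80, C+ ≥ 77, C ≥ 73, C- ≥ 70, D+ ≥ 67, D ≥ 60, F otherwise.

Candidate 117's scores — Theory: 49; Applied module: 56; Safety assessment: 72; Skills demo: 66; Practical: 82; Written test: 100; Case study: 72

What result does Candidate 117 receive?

Applied module (56) ≤ Skills demo (66), so Skills demo stays at 66.
Weighted total:
  Theory 49 × 0.27 = 13.23
  Applied module 56 × 0.08 = 4.48
  Safety assessment 72 × 0.18 = 12.96
  Skills demo 66 × 0.09 = 5.94
  Practical 82 × 0.1 = 8.2
  Written test 100 × 0.05 = 5
  Case study 72 × 0.23 = 16.56
Sum = 66.37
66.37 is ≥ 60 and < 67 → D

D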